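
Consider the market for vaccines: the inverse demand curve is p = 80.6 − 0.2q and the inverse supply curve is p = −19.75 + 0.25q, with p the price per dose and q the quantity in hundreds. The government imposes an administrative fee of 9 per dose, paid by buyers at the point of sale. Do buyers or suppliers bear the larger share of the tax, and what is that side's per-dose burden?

Suppliers bear the larger share: 5 per dose.

Rewrite in direct form: qd = 403 − 5p and qs = 4p + 79.
Before the tax: set 403 − 5p = 4p + 79 → p* = 36, q* = 223.
With the tax collected from buyers, demand (in seller-price terms) shifts: qd = 403 − 5(p + 9).
New equilibrium: buyers pay 40, suppliers receive 31, q = 203. (Wedge: pb − ps = 9.)
Per-dose burden: buyers 4, suppliers 5.
Suppliers take the larger share because supply is less price-elastic here (demand slope 5 vs supply slope 4).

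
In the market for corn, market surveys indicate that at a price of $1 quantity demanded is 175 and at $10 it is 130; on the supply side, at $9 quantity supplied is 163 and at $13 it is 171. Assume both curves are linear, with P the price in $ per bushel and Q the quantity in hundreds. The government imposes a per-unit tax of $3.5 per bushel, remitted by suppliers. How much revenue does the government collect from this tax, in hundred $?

Demand slope: (130 − 175)/(10 − 1) = -5, so Qd = 180 − 5P.
Supply slope: (171 − 163)/(13 − 9) = 2, so Qs = 2P + 145.
Without the tax, 180 − 5P = 2P + 145 gives 7P = 35, so P* = $5 and Q* = 155.
With the tax collected from suppliers, supply shifts: Qs = 2(P − 3.5) + 145.
Solving gives Q = 150 with consumers paying $6 and suppliers receiving $2.5 (the $3.5 wedge).
Revenue = t · Q = 3.5 · 150 = $525.

Tax revenue = $525 hundred.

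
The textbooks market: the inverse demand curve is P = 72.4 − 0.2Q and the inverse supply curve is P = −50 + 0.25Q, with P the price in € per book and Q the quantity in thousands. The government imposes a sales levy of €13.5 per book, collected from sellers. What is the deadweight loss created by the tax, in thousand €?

Rewrite in direct form: Qd = 362 − 5P and Qs = 4P + 200.
Without the tax, 362 − 5P = 4P + 200 gives 9P = 162, so P* = €18 and Q* = 272.
With the tax collected from sellers, supply shifts: Qs = 4(P − 13.5) + 200.
New equilibrium: consumers pay €24, sellers receive €10.5, Q = 242. (Wedge: Pb − Ps = 13.5.)
Quantity falls by |ΔQ| = |272 − 242| = 30.
DWL = ½ · t · |ΔQ| = ½ · 13.5 · 30 = €202.5.

Deadweight loss = €202.5 thousand.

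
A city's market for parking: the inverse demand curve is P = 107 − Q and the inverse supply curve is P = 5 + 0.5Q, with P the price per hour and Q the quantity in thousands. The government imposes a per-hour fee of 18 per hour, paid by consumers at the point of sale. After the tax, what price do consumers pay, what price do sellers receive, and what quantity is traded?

Consumers pay 51; sellers receive 33; quantity = 56.

Rewrite in direct form: Qd = 107 − P and Qs = 2P − 10.
Before the tax: set 107 − P = 2P − 10 → P* = 39, Q* = 68.
With the tax collected from consumers, demand (in seller-price terms) shifts: Qd = 107 − (P + 18).
Solving gives Q = 56 with consumers paying 51 and sellers receiving 33 (the 18 wedge).
The less price-elastic side of the market bears the larger share of a per-unit tax.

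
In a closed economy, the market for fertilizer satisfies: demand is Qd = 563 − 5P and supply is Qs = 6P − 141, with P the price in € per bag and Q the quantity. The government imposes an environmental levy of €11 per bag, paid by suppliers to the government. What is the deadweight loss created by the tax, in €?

Before the tax: set 563 − 5P = 6P − 141 → P* = €64, Q* = 243.
With the tax collected from suppliers, supply shifts: Qs = 6(P − 11) − 141.
Solving gives Q = 213 with buyers paying €70 and suppliers receiving €59 (the €11 wedge).
Quantity falls by |ΔQ| = |243 − 213| = 30.
DWL = ½ · t · |ΔQ| = ½ · 11 · 30 = €165.

Deadweight loss = €165.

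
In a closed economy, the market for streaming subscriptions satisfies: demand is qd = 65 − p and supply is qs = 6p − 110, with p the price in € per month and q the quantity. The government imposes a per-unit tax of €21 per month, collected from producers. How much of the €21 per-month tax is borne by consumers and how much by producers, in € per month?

Without the tax, 65 − p = 6p − 110 gives 7p = 175, so p* = €25 and q* = 40.
With the tax collected from producers, supply shifts: qs = 6(p − 21) − 110.
New equilibrium: consumers pay €43, producers receive €22, q = 22. (Wedge: pb − ps = 21.)
Burden on consumers: €18; on producers: €3. (They sum to €21.)
The less price-elastic side of the market bears the larger share of a per-unit tax.

Consumers bear €18 per month; producers bear €3 per month.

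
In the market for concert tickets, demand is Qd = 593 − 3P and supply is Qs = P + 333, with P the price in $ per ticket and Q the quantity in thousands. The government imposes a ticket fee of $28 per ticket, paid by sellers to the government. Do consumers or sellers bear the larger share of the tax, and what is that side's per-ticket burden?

Without the tax, 593 − 3P = P + 333 gives 4P = 260, so P* = $65 and Q* = 398.
With the tax collected from sellers, supply shifts: Qs = (P − 28) + 333.
Solving gives Q = 377 with consumers paying $72 and sellers receiving $44 (the $28 wedge).
Per-ticket burden: consumers $7, sellers $21.
Sellers take the larger share because supply is less price-elastic here (demand slope 3 vs supply slope 1).
The less price-elastic side of the market bears the larger share of a per-unit tax.

Sellers bear the larger share: $21 per ticket.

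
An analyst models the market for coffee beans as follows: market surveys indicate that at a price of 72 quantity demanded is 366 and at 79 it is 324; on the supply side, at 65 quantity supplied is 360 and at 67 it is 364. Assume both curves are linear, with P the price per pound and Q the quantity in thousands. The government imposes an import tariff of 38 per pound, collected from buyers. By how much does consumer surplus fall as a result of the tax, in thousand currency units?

Consumer surplus falls by 3263.25 thousand.

Demand slope: (324 − 366)/(79 − 72) = -6, so Qd = 798 − 6P.
Supply slope: (364 − 360)/(67 − 65) = 2, so Qs = 2P + 230.
Before the tax: set 798 − 6P = 2P + 230 → P* = 71, Q* = 372.
With the tax collected from buyers, demand (in seller-price terms) shifts: Qd = 798 − 6(P + 38).
Solving gives Q = 315 with buyers paying 80.5 and producers receiving 42.5 (the 38 wedge).
ΔCS is the trapezoid between Q = 315 and Q = 372 of height 9.5: ½ · (372 + 315) · 9.5 = 3263.25.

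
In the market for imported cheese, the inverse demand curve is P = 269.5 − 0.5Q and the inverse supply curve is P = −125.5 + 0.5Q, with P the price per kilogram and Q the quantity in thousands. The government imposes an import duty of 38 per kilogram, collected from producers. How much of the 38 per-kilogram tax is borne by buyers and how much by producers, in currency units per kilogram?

Rewrite in direct form: Qd = 539 − 2P and Qs = 2P + 251.
Before the tax: set 539 − 2P = 2P + 251 → P* = 72, Q* = 395.
With the tax collected from producers, supply shifts: Qs = 2(P − 38) + 251.
New equilibrium: buyers pay 91, producers receive 53, Q = 357. (Wedge: Pb − Ps = 38.)
Burden on buyers: 19; on producers: 19. (They sum to 38.)
The less price-elastic side of the market bears the larger share of a per-unit tax.

Buyers bear 19 per kilogram; producers bear 19 per kilogram.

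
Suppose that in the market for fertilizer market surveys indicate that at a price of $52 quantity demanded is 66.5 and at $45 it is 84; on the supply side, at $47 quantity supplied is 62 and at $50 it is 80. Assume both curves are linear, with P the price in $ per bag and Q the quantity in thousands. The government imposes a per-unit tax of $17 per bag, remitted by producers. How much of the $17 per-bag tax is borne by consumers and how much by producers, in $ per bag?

Demand slope: (84 − 66.5)/(45 − 52) = -2.5, so Qd = 196.5 − 2.5P.
Supply slope: (80 − 62)/(50 − 47) = 6, so Qs = 6P − 220.
Before the tax: set 196.5 − 2.5P = 6P − 220 → P* = $49, Q* = 74.
With the tax collected from producers, supply shifts: Qs = 6(P − 17) − 220.
New equilibrium: consumers pay $61, producers receive $44, Q = 44. (Wedge: Pb − Ps = 17.)
Burden on consumers: $12; on producers: $5. (They sum to $17.)
The less price-elastic side of the market bears the larger share of a per-unit tax.

Consumers bear $12 per bag; producers bear $5 per bag.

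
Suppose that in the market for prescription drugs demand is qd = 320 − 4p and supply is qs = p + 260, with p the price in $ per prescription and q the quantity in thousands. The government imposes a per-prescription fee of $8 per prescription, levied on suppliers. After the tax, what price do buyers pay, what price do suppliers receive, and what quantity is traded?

Buyers pay $13.6; suppliers receive $5.6; quantity = 265.6.

Before the tax: set 320 − 4p = p + 260 → p* = $12, q* = 272.
With the tax collected from suppliers, supply shifts: qs = (p − 8) + 260.
Solving gives q = 265.6 with buyers paying $13.6 and suppliers receiving $5.6 (the $8 wedge).
The less price-elastic side of the market bears the larger share of a per-unit tax.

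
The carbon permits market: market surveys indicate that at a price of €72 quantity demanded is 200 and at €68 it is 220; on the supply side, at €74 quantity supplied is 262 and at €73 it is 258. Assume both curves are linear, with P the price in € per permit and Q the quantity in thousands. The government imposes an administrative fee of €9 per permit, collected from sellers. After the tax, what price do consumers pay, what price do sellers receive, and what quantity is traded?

Demand slope: (220 − 200)/(68 − 72) = -5, so Qd = 560 − 5P.
Supply slope: (258 − 262)/(73 − 74) = 4, so Qs = 4P − 34.
Without the tax, 560 − 5P = 4P − 34 gives 9P = 594, so P* = €66 and Q* = 230.
With the tax collected from sellers, supply shifts: Qs = 4(P − 9) − 34.
New equilibrium: consumers pay €70, sellers receive €61, Q = 210. (Wedge: Pb − Ps = 9.)
The less price-elastic side of the market bears the larger share of a per-unit tax.

Consumers pay €70; sellers receive €61; quantity = 210.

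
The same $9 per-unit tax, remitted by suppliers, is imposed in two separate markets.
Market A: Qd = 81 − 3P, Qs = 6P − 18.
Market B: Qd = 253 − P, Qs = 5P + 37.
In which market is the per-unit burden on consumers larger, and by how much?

Market B, by $1.5.

Market A: pre-tax P* = $11, Q* = 48; post-tax Q = 30; per-unit burden on consumers = $6.
Market B: pre-tax P* = $36, Q* = 217; post-tax Q = 209.5; per-unit burden on consumers = $7.5.
Difference: $6 vs $7.5 → market B is larger by $1.5.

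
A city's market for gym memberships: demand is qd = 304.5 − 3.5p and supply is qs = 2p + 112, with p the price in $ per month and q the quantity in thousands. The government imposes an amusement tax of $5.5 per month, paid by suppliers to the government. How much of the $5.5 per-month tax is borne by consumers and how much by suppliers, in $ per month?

Before the tax: set 304.5 − 3.5p = 2p + 112 → p* = $35, q* = 182.
With the tax collected from suppliers, supply shifts: qs = 2(p − 5.5) + 112.
New equilibrium: consumers pay $37, suppliers receive $31.5, q = 175. (Wedge: pb − ps = 5.5.)
Burden on consumers: $2; on suppliers: $3.5. (They sum to $5.5.)
The less price-elastic side of the market bears the larger share of a per-unit tax.

Consumers bear $2 per month; suppliers bear $3.5 per month.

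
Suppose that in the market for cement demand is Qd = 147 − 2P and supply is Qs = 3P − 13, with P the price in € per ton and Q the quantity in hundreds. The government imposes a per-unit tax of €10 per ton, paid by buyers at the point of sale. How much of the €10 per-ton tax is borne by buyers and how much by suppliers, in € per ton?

Buyers bear €6 per ton; suppliers bear €4 per ton.

Without the tax, 147 − 2P = 3P − 13 gives 5P = 160, so P* = €32 and Q* = 83.
With the tax collected from buyers, demand (in seller-price terms) shifts: Qd = 147 − 2(P + 10).
Solving gives Q = 71 with buyers paying €38 and suppliers receiving €28 (the €10 wedge).
Burden on buyers: €6; on suppliers: €4. (They sum to €10.)
The less price-elastic side of the market bears the larger share of a per-unit tax.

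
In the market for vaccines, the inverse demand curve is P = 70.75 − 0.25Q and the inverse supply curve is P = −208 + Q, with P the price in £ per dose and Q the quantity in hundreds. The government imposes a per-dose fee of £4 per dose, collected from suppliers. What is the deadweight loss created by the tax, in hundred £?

Inverting to Q(P) form: Qd = 283 − 4P; Qs = P + 208.
Before the tax: set 283 − 4P = P + 208 → P* = £15, Q* = 223.
With the tax collected from suppliers, supply shifts: Qs = (P − 4) + 208.
Solving gives Q = 219.8 with consumers paying £15.8 and suppliers receiving £11.8 (the £4 wedge).
Quantity falls by |ΔQ| = |223 − 219.8| = 3.2.
DWL = ½ · t · |ΔQ| = ½ · 4 · 3.2 = £6.4.

Deadweight loss = £6.4 hundred.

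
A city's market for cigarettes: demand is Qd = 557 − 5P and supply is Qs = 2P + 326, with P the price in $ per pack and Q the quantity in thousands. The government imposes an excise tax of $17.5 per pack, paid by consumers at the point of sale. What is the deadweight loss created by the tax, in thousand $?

Without the tax, 557 − 5P = 2P + 326 gives 7P = 231, so P* = $33 and Q* = 392.
With the tax collected from consumers, demand (in seller-price terms) shifts: Qd = 557 − 5(P + 17.5).
New equilibrium: consumers pay $38, sellers receive $20.5, Q = 367. (Wedge: Pb − Ps = 17.5.)
Quantity falls by |ΔQ| = |392 − 367| = 25.
DWL = ½ · t · |ΔQ| = ½ · 17.5 · 25 = $218.75.

Deadweight loss = $218.75 thousand.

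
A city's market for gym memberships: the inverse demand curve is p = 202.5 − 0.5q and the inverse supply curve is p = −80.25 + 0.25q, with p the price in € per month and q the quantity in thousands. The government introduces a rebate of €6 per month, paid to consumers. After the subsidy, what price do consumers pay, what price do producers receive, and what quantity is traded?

Consumers pay €10; producers receive €16; quantity = 385.

Inverting to q(p) form: qd = 405 − 2p; qs = 4p + 321.
Before the subsidy: set 405 − 2p = 4p + 321 → p* = €14, q* = 377.
With a per-unit subsidy paid to consumers, each effectively pays p − 6, so demand becomes qd = 405 − 2(p − 6).
New equilibrium: consumers pay €10, producers receive €16, q = 385. (Wedge: pb − ps = −6.)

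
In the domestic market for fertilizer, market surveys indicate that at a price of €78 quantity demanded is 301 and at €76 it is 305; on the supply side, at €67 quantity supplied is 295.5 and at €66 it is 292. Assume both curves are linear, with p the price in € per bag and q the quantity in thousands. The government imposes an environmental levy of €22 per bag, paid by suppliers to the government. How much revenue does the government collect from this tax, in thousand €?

Demand slope: (305 − 301)/(76 − 78) = -2, so qd = 457 − 2p.
Supply slope: (292 − 295.5)/(66 − 67) = 3.5, so qs = 3.5p + 61.
Without the tax, 457 − 2p = 3.5p + 61 gives 5.5p = 396, so p* = €72 and q* = 313.
With the tax collected from suppliers, supply shifts: qs = 3.5(p − 22) + 61.
New equilibrium: buyers pay €86, suppliers receive €64, q = 285. (Wedge: pb − ps = 22.)
Revenue = t · Q = 22 · 285 = €6270.

Tax revenue = €6270 thousand.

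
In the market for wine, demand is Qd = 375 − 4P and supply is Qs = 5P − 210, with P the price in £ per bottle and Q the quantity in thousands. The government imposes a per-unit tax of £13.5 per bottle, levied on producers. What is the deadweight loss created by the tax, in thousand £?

Before the tax: set 375 − 4P = 5P − 210 → P* = £65, Q* = 115.
With the tax collected from producers, supply shifts: Qs = 5(P − 13.5) − 210.
Solving gives Q = 85 with consumers paying £72.5 and producers receiving £59 (the £13.5 wedge).
Quantity falls by |ΔQ| = |115 − 85| = 30.
DWL = ½ · t · |ΔQ| = ½ · 13.5 · 30 = £202.5.

Deadweight loss = £202.5 thousand.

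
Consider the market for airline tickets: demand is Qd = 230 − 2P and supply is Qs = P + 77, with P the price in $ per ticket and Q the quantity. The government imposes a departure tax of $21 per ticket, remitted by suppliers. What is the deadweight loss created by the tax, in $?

Without the tax, 230 − 2P = P + 77 gives 3P = 153, so P* = $51 and Q* = 128.
With the tax collected from suppliers, supply shifts: Qs = (P − 21) + 77.
Solving gives Q = 114 with consumers paying $58 and suppliers receiving $37 (the $21 wedge).
Quantity falls by |ΔQ| = |128 − 114| = 14.
DWL = ½ · t · |ΔQ| = ½ · 21 · 14 = $147.

Deadweight loss = $147.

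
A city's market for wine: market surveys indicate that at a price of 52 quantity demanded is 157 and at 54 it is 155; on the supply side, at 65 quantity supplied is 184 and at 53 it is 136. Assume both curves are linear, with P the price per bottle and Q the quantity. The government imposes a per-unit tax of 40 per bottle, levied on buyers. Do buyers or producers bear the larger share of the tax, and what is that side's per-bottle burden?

Buyers bear the larger share: 32 per bottle.

Demand slope: (155 − 157)/(54 − 52) = -1, so Qd = 209 − P.
Supply slope: (136 − 184)/(53 − 65) = 4, so Qs = 4P − 76.
Without the tax, 209 − P = 4P − 76 gives 5P = 285, so P* = 57 and Q* = 152.
With the tax collected from buyers, demand (in seller-price terms) shifts: Qd = 209 − (P + 40).
New equilibrium: buyers pay 89, producers receive 49, Q = 120. (Wedge: Pb − Ps = 40.)
Per-bottle burden: buyers 32, producers 8.
Buyers take the larger share because demand is less price-elastic here (demand slope 1 vs supply slope 4).
The less price-elastic side of the market bears the larger share of a per-unit tax.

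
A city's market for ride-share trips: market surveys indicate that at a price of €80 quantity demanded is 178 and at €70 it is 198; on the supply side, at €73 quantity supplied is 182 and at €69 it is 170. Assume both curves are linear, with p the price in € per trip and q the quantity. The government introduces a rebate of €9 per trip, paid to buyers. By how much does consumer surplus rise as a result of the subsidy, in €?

Demand slope: (198 − 178)/(70 − 80) = -2, so qd = 338 − 2p.
Supply slope: (170 − 182)/(69 − 73) = 3, so qs = 3p − 37.
Without the subsidy, 338 − 2p = 3p − 37 gives 5p = 375, so p* = €75 and q* = 188.
With a per-unit subsidy paid to buyers, each effectively pays p − 9, so demand becomes qd = 338 − 2(p − 9).
New equilibrium: buyers pay €69.6, suppliers receive €78.6, q = 198.8. (Wedge: pb − ps = −9.)
ΔCS is the trapezoid between Q = 198.8 and Q = 188 of height €5.4: ½ · (188 + 198.8) · 5.4 = €1044.36.

Consumer surplus rises by €1044.36.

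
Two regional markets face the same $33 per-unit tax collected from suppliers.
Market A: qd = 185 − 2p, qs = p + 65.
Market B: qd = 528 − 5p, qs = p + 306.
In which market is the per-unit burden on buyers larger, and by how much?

Market A, by $5.5.

Market A: pre-tax p* = $40, q* = 105; post-tax q = 83; per-unit burden on buyers = $11.
Market B: pre-tax p* = $37, q* = 343; post-tax q = 315.5; per-unit burden on buyers = $5.5.
Difference: $11 vs $5.5 → market A is larger by $5.5.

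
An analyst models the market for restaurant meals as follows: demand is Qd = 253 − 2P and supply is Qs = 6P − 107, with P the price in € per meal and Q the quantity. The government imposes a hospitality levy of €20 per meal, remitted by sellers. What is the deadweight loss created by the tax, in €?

Deadweight loss = €300.

Before the tax: set 253 − 2P = 6P − 107 → P* = €45, Q* = 163.
With the tax collected from sellers, supply shifts: Qs = 6(P − 20) − 107.
New equilibrium: consumers pay €60, sellers receive €40, Q = 133. (Wedge: Pb − Ps = 20.)
Quantity falls by |ΔQ| = |163 − 133| = 30.
DWL = ½ · t · |ΔQ| = ½ · 20 · 30 = €300.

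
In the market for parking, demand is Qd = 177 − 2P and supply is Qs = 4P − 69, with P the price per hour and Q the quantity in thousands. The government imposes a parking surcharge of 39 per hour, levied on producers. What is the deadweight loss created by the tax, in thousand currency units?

Before the tax: set 177 − 2P = 4P − 69 → P* = 41, Q* = 95.
With the tax collected from producers, supply shifts: Qs = 4(P − 39) − 69.
Solving gives Q = 43 with consumers paying 67 and producers receiving 28 (the 39 wedge).
Quantity falls by |ΔQ| = |95 − 43| = 52.
DWL = ½ · t · |ΔQ| = ½ · 39 · 52 = 1014.

Deadweight loss = 1014 thousand.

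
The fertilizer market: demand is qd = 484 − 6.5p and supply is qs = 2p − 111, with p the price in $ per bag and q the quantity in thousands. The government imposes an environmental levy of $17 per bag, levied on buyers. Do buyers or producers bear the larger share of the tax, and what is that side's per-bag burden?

Without the tax, 484 − 6.5p = 2p − 111 gives 8.5p = 595, so p* = $70 and q* = 29.
With the tax collected from buyers, demand (in seller-price terms) shifts: qd = 484 − 6.5(p + 17).
New equilibrium: buyers pay $74, producers receive $57, q = 3. (Wedge: pb − ps = 17.)
Per-bag burden: buyers $4, producers $13.
Producers take the larger share because supply is less price-elastic here (demand slope 6.5 vs supply slope 2).

Producers bear the larger share: $13 per bag.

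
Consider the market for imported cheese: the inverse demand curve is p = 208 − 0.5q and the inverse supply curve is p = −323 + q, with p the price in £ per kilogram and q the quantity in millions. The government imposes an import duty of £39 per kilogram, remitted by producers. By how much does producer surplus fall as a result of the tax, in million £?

Producer surplus falls by £8866 million.

Inverting to q(p) form: qd = 416 − 2p; qs = p + 323.
Without the tax, 416 − 2p = p + 323 gives 3p = 93, so p* = £31 and q* = 354.
With the tax collected from producers, supply shifts: qs = (p − 39) + 323.
Solving gives q = 328 with consumers paying £44 and producers receiving £5 (the £39 wedge).
ΔPS is the trapezoid between Q = 328 and Q = 354 of height £26: ½ · (354 + 328) · 26 = £8866.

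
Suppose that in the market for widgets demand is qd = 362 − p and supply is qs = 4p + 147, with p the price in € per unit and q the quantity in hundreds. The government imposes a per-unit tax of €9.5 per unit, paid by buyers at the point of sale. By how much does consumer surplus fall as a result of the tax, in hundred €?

Consumer surplus falls by €2395.52 hundred.

Without the tax, 362 − p = 4p + 147 gives 5p = 215, so p* = €43 and q* = 319.
With the tax collected from buyers, demand (in seller-price terms) shifts: qd = 362 − (p + 9.5).
Solving gives q = 311.4 with buyers paying €50.6 and suppliers receiving €41.1 (the €9.5 wedge).
ΔCS is the trapezoid between Q = 311.4 and Q = 319 of height €7.6: ½ · (319 + 311.4) · 7.6 = €2395.52.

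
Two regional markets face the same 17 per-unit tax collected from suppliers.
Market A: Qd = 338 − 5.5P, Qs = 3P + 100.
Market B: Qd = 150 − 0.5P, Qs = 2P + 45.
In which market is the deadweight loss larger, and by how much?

Market A: pre-tax P* = 28, Q* = 184; post-tax Q = 151; deadweight loss = 280.5.
Market B: pre-tax P* = 42, Q* = 129; post-tax Q = 122.2; deadweight loss = 57.8.
Difference: 280.5 vs 57.8 → market A is larger by 222.7.

Market A, by 222.7.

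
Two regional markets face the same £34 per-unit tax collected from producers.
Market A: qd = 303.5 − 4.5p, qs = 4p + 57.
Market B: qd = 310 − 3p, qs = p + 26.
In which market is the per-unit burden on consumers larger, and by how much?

Market A, by £7.5.

Market A: pre-tax p* = £29, q* = 173; post-tax q = 101; per-unit burden on consumers = £16.
Market B: pre-tax p* = £71, q* = 97; post-tax q = 71.5; per-unit burden on consumers = £8.5.
Difference: £16 vs £8.5 → market A is larger by £7.5.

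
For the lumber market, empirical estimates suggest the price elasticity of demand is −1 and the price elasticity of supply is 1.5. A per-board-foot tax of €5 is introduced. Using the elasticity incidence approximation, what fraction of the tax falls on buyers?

Buyers' share ≈ 0.6.

Incidence ratio: buyers' share ≈ εs / (εs + |εd|) = 1.5 / (1.5 + 1) = 0.6.
Supply is the more elastic side, so buyers bear the larger share.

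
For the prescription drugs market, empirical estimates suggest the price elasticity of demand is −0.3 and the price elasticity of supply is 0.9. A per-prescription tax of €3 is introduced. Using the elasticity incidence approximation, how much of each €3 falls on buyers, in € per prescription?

Incidence ratio: buyers' share ≈ εs / (εs + |εd|) = 0.9 / (0.9 + 0.3) = 0.75.
So buyers bear ≈ 0.75 × €3 = €2.25; producers bear €0.75.

Buyers bear ≈ €2.25 per prescription.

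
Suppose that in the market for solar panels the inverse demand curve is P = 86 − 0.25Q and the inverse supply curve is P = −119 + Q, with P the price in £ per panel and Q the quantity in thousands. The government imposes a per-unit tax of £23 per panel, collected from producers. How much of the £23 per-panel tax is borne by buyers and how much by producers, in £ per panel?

Buyers bear £4.6 per panel; producers bear £18.4 per panel.

Inverting to Q(P) form: Qd = 344 − 4P; Qs = P + 119.
Before the tax: set 344 − 4P = P + 119 → P* = £45, Q* = 164.
With the tax collected from producers, supply shifts: Qs = (P − 23) + 119.
Solving gives Q = 145.6 with buyers paying £49.6 and producers receiving £26.6 (the £23 wedge).
Burden on buyers: £4.6; on producers: £18.4. (They sum to £23.)
The less price-elastic side of the market bears the larger share of a per-unit tax.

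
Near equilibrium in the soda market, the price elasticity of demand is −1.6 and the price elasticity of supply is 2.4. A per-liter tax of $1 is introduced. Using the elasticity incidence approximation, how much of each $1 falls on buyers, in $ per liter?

Buyers bear ≈ $0.6 per liter.

Incidence ratio: buyers' share ≈ εs / (εs + |εd|) = 2.4 / (2.4 + 1.6) = 0.6.
So buyers bear ≈ 0.6 × $1 = $0.6; suppliers bear $0.4.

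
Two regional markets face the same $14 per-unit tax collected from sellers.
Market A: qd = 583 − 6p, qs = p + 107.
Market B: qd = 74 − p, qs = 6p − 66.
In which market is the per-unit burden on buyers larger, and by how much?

Market A: pre-tax p* = $68, q* = 175; post-tax q = 163; per-unit burden on buyers = $2.
Market B: pre-tax p* = $20, q* = 54; post-tax q = 42; per-unit burden on buyers = $12.
Difference: $2 vs $12 → market B is larger by $10.

Market B, by $10.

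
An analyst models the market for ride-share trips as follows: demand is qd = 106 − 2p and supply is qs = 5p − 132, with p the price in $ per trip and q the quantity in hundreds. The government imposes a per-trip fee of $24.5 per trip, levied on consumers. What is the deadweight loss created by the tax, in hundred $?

Deadweight loss = $428.75 hundred.

Before the tax: set 106 − 2p = 5p − 132 → p* = $34, q* = 38.
With the tax collected from consumers, demand (in seller-price terms) shifts: qd = 106 − 2(p + 24.5).
Solving gives q = 3 with consumers paying $51.5 and producers receiving $27 (the $24.5 wedge).
Quantity falls by |ΔQ| = |38 − 3| = 35.
DWL = ½ · t · |ΔQ| = ½ · 24.5 · 35 = $428.75.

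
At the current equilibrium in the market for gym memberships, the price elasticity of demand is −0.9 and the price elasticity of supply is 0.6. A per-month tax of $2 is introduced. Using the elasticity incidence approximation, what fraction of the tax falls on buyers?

Incidence ratio: buyers' share ≈ εs / (εs + |εd|) = 0.6 / (0.6 + 0.9) = 0.4.
Supply is the less elastic side, so buyers bear the smaller share.

Buyers' share ≈ 0.4.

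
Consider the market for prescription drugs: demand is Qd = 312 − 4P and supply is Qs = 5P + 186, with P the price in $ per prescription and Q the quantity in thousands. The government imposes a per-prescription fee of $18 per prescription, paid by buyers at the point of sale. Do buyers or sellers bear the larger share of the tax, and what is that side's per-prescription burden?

Buyers bear the larger share: $10 per prescription.

Without the tax, 312 − 4P = 5P + 186 gives 9P = 126, so P* = $14 and Q* = 256.
With the tax collected from buyers, demand (in seller-price terms) shifts: Qd = 312 − 4(P + 18).
Solving gives Q = 216 with buyers paying $24 and sellers receiving $6 (the $18 wedge).
Per-prescription burden: buyers $10, sellers $8.
Buyers take the larger share because demand is less price-elastic here (demand slope 4 vs supply slope 5).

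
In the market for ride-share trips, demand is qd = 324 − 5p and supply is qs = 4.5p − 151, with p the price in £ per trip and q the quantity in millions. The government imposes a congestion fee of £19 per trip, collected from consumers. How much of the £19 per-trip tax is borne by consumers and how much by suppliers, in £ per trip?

Consumers bear £9 per trip; suppliers bear £10 per trip.

Before the tax: set 324 − 5p = 4.5p − 151 → p* = £50, q* = 74.
With the tax collected from consumers, demand (in seller-price terms) shifts: qd = 324 − 5(p + 19).
New equilibrium: consumers pay £59, suppliers receive £40, q = 29. (Wedge: pb − ps = 19.)
Burden on consumers: £9; on suppliers: £10. (They sum to £19.)
The less price-elastic side of the market bears the larger share of a per-unit tax.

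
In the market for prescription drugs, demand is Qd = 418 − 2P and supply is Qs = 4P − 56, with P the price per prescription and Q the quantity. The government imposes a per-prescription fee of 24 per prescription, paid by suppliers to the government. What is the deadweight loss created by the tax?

Deadweight loss = 384.

Without the tax, 418 − 2P = 4P − 56 gives 6P = 474, so P* = 79 and Q* = 260.
With the tax collected from suppliers, supply shifts: Qs = 4(P − 24) − 56.
New equilibrium: buyers pay 95, suppliers receive 71, Q = 228. (Wedge: Pb − Ps = 24.)
Quantity falls by |ΔQ| = |260 − 228| = 32.
DWL = ½ · t · |ΔQ| = ½ · 24 · 32 = 384.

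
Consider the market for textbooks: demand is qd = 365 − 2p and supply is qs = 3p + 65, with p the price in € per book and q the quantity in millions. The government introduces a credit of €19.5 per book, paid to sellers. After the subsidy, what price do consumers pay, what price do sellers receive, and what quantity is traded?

Before the subsidy: set 365 − 2p = 3p + 65 → p* = €60, q* = 245.
With a per-unit subsidy paid to sellers, each receives p + 19.5 per unit sold, so supply becomes qs = 3(p + 19.5) + 65.
New equilibrium: consumers pay €48.3, sellers receive €67.8, q = 268.4. (Wedge: pb − ps = −19.5.)

Consumers pay €48.3; sellers receive €67.8; quantity = 268.4.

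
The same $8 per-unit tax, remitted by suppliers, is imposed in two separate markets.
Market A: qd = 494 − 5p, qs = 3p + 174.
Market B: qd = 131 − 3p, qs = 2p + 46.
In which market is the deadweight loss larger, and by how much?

Market A: pre-tax p* = $40, q* = 294; post-tax q = 279; deadweight loss = $60.
Market B: pre-tax p* = $17, q* = 80; post-tax q = 70.4; deadweight loss = $38.4.
Difference: $60 vs $38.4 → market A is larger by $21.6.

Market A, by $21.6.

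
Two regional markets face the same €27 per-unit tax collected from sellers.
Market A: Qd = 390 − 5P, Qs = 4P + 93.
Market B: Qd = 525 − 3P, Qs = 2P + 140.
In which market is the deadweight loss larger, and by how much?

Market A: pre-tax P* = €33, Q* = 225; post-tax Q = 165; deadweight loss = €810.
Market B: pre-tax P* = €77, Q* = 294; post-tax Q = 261.6; deadweight loss = €437.4.
Difference: €810 vs €437.4 → market A is larger by €372.6.

Market A, by €372.6.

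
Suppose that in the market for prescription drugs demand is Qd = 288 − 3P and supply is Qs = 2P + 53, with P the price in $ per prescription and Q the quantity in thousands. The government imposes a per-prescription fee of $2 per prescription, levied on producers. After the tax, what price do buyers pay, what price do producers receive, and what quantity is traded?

Without the tax, 288 − 3P = 2P + 53 gives 5P = 235, so P* = $47 and Q* = 147.
With the tax collected from producers, supply shifts: Qs = 2(P − 2) + 53.
New equilibrium: buyers pay $47.8, producers receive $45.8, Q = 144.6. (Wedge: Pb − Ps = 2.)

Buyers pay $47.8; producers receive $45.8; quantity = 144.6.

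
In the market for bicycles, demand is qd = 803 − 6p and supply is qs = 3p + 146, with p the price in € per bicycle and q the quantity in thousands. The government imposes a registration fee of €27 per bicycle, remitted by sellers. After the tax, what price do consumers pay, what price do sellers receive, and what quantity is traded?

Consumers pay €82; sellers receive €55; quantity = 311.

Before the tax: set 803 − 6p = 3p + 146 → p* = €73, q* = 365.
With the tax collected from sellers, supply shifts: qs = 3(p − 27) + 146.
Solving gives q = 311 with consumers paying €82 and sellers receiving €55 (the €27 wedge).
The less price-elastic side of the market bears the larger share of a per-unit tax.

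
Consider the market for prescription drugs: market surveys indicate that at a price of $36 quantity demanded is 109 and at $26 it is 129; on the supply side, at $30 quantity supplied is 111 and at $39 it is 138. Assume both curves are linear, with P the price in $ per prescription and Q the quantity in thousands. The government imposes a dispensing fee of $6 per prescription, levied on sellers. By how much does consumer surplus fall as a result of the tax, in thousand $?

Consumer surplus falls by $408.24 thousand.

Demand slope: (129 − 109)/(26 − 36) = -2, so Qd = 181 − 2P.
Supply slope: (138 − 111)/(39 − 30) = 3, so Qs = 3P + 21.
Without the tax, 181 − 2P = 3P + 21 gives 5P = 160, so P* = $32 and Q* = 117.
With the tax collected from sellers, supply shifts: Qs = 3(P − 6) + 21.
Solving gives Q = 109.8 with consumers paying $35.6 and sellers receiving $29.6 (the $6 wedge).
ΔCS is the trapezoid between Q = 109.8 and Q = 117 of height $3.6: ½ · (117 + 109.8) · 3.6 = $408.24.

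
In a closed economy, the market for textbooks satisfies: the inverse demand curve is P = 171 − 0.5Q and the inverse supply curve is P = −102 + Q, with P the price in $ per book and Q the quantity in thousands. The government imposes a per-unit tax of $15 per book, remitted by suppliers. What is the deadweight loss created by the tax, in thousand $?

Deadweight loss = $75 thousand.

Inverting to Q(P) form: Qd = 342 − 2P; Qs = P + 102.
Before the tax: set 342 − 2P = P + 102 → P* = $80, Q* = 182.
With the tax collected from suppliers, supply shifts: Qs = (P − 15) + 102.
Solving gives Q = 172 with consumers paying $85 and suppliers receiving $70 (the $15 wedge).
Quantity falls by |ΔQ| = |182 − 172| = 10.
DWL = ½ · t · |ΔQ| = ½ · 15 · 10 = $75.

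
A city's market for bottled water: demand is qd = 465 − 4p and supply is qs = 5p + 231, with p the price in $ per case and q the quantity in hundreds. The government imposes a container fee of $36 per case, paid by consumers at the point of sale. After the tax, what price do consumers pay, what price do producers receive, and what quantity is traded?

Consumers pay $46; producers receive $10; quantity = 281.

Before the tax: set 465 − 4p = 5p + 231 → p* = $26, q* = 361.
With the tax collected from consumers, demand (in seller-price terms) shifts: qd = 465 − 4(p + 36).
Solving gives q = 281 with consumers paying $46 and producers receiving $10 (the $36 wedge).
The less price-elastic side of the market bears the larger share of a per-unit tax.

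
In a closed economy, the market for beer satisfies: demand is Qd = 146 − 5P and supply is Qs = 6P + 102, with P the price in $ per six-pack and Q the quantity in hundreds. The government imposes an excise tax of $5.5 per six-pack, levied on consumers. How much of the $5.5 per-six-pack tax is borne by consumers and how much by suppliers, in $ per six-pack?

Without the tax, 146 − 5P = 6P + 102 gives 11P = 44, so P* = $4 and Q* = 126.
With the tax collected from consumers, demand (in seller-price terms) shifts: Qd = 146 − 5(P + 5.5).
New equilibrium: consumers pay $7, suppliers receive $1.5, Q = 111. (Wedge: Pb − Ps = 5.5.)
Burden on consumers: $3; on suppliers: $2.5. (They sum to $5.5.)

Consumers bear $3 per six-pack; suppliers bear $2.5 per six-pack.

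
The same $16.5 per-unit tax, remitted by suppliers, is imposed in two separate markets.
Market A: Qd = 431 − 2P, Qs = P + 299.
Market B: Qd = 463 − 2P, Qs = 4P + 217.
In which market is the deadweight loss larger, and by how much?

Market B, by $90.75.

Market A: pre-tax P* = $44, Q* = 343; post-tax Q = 332; deadweight loss = $90.75.
Market B: pre-tax P* = $41, Q* = 381; post-tax Q = 359; deadweight loss = $181.5.
Difference: $90.75 vs $181.5 → market B is larger by $90.75.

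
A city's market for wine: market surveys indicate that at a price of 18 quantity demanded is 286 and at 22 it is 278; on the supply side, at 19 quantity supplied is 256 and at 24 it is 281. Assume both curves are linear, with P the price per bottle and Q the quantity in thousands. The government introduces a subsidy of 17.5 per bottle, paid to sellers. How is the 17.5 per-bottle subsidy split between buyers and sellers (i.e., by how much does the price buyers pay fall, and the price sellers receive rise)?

Demand slope: (278 − 286)/(22 − 18) = -2, so Qd = 322 − 2P.
Supply slope: (281 − 256)/(24 − 19) = 5, so Qs = 5P + 161.
Before the subsidy: set 322 − 2P = 5P + 161 → P* = 23, Q* = 276.
With a per-unit subsidy paid to sellers, each receives P + 17.5 per unit sold, so supply becomes Qs = 5(P + 17.5) + 161.
Solving gives Q = 301 with buyers paying 10.5 and sellers receiving 28 (the 17.5 wedge).
Gain to buyers: 12.5; to sellers: 5. (They sum to 17.5.)

Buyers gain 12.5 per bottle; sellers gain 5 per bottle.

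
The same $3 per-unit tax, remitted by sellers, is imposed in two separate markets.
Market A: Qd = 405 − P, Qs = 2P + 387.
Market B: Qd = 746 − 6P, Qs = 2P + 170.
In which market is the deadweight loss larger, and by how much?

Market B, by $3.75.

Market A: pre-tax P* = $6, Q* = 399; post-tax Q = 397; deadweight loss = $3.
Market B: pre-tax P* = $72, Q* = 314; post-tax Q = 309.5; deadweight loss = $6.75.
Difference: $3 vs $6.75 → market B is larger by $3.75.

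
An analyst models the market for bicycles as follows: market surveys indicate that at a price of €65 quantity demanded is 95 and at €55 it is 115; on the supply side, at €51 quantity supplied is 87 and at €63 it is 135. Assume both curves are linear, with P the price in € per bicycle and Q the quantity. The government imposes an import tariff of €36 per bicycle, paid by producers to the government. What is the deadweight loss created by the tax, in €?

Demand slope: (115 − 95)/(55 − 65) = -2, so Qd = 225 − 2P.
Supply slope: (135 − 87)/(63 − 51) = 4, so Qs = 4P − 117.
Before the tax: set 225 − 2P = 4P − 117 → P* = €57, Q* = 111.
With the tax collected from producers, supply shifts: Qs = 4(P − 36) − 117.
New equilibrium: consumers pay €81, producers receive €45, Q = 63. (Wedge: Pb − Ps = 36.)
Quantity falls by |ΔQ| = |111 − 63| = 48.
DWL = ½ · t · |ΔQ| = ½ · 36 · 48 = €864.

Deadweight loss = €864.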